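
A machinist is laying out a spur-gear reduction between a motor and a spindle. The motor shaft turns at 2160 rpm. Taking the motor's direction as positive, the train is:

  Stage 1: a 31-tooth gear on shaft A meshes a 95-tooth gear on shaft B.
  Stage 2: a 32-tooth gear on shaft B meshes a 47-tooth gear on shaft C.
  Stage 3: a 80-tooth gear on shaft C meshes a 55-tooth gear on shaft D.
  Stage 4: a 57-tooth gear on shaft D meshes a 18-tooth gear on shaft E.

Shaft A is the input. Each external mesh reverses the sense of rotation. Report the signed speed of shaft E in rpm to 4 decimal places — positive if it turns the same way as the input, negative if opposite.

Stage 1 [31T→95T]: ω = 2160.0000×31/95 = 704.8421 rpm, dir flips to −; running = −704.8421
Stage 2 [32T→47T]: ω = 704.8421×32/47 = 479.8925 rpm, dir flips to +; running = +479.8925
Stage 3 [80T→55T]: ω = 479.8925×80/55 = 698.0255 rpm, dir flips to −; running = −698.0255
Stage 4 [57T→18T]: ω = 698.0255×57/18 = 2210.4139 rpm, dir flips to +; running = +2210.4139

+2210.4139 rpm (same as input, |ω| = 2210.4139 rpm)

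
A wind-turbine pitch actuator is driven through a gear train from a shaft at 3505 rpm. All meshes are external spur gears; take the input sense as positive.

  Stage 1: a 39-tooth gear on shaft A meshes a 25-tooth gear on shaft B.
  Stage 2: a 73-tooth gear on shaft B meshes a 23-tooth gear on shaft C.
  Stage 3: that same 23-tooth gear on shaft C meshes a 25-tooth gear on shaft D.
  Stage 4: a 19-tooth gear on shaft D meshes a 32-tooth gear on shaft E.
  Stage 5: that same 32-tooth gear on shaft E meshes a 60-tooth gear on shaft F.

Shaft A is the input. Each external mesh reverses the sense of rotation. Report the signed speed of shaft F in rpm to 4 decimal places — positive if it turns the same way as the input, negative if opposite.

-5055.8924 rpm (opposite to input, |ω| = 5055.8924 rpm)

Stage 1 [39T→25T]: ω = 3505.0000×39/25 = 5467.8000 rpm, dir flips to −; running = −5467.8000
Stage 2 [73T→23T]: ω = 5467.8000×73/23 = 17354.3217 rpm, dir flips to +; running = +17354.3217
Stage 3 [23T→25T]: ω = 17354.3217×23/25 = 15965.9760 rpm, dir flips to −; running = −15965.9760
Stage 4 [19T→32T]: ω = 15965.9760×19/32 = 9479.7982 rpm, dir flips to +; running = +9479.7982
Stage 5 [32T→60T]: ω = 9479.7982×32/60 = 5055.8924 rpm, dir flips to −; running = −5055.8924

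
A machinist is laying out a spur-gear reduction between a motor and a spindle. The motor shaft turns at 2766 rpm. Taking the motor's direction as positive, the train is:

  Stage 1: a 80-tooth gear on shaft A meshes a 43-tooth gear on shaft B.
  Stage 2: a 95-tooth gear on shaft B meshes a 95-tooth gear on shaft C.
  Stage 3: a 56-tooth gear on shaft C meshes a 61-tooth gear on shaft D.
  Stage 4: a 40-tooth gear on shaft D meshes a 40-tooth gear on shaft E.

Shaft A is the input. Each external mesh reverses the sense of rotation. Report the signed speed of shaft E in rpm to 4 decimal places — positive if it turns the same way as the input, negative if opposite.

+4724.2394 rpm (same as input, |ω| = 4724.2394 rpm)

Stage 1 [80T→43T]: ω = 2766.0000×80/43 = 5146.0465 rpm, dir flips to −; running = −5146.0465
Stage 2 [95T→95T]: ω = 5146.0465×95/95 = 5146.0465 rpm, dir flips to +; running = +5146.0465
Stage 3 [56T→61T]: ω = 5146.0465×56/61 = 4724.2394 rpm, dir flips to −; running = −4724.2394
Stage 4 [40T→40T]: ω = 4724.2394×40/40 = 4724.2394 rpm, dir flips to +; running = +4724.2394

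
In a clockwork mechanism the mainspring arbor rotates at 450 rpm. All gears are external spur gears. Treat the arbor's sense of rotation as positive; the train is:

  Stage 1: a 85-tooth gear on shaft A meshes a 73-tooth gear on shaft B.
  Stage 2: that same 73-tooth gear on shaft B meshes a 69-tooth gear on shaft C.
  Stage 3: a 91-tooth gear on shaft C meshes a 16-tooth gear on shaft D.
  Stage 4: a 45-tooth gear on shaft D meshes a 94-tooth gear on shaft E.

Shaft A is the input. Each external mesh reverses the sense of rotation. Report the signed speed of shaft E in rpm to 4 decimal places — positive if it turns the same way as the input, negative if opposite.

+1509.3446 rpm (same as input, |ω| = 1509.3446 rpm)

Stage 1 [85T→73T]: ω = 450.0000×85/73 = 523.9726 rpm, dir flips to −; running = −523.9726
Stage 2 [73T→69T]: ω = 523.9726×73/69 = 554.3478 rpm, dir flips to +; running = +554.3478
Stage 3 [91T→16T]: ω = 554.3478×91/16 = 3152.8533 rpm, dir flips to −; running = −3152.8533
Stage 4 [45T→94T]: ω = 3152.8533×45/94 = 1509.3446 rpm, dir flips to +; running = +1509.3446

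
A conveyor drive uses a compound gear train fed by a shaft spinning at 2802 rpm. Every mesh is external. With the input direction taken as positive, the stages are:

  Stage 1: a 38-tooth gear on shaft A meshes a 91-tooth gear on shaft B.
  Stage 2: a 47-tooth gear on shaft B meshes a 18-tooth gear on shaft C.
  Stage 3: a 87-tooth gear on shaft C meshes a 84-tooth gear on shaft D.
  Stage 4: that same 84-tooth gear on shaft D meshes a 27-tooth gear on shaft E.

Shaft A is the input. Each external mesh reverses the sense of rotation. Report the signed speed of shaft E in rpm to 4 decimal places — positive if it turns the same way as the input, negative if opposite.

+9844.4436 rpm (same as input, |ω| = 9844.4436 rpm)

Stage 1 [38T→91T]: ω = 2802.0000×38/91 = 1170.0659 rpm, dir flips to −; running = −1170.0659
Stage 2 [47T→18T]: ω = 1170.0659×47/18 = 3055.1722 rpm, dir flips to +; running = +3055.1722
Stage 3 [87T→84T]: ω = 3055.1722×87/84 = 3164.2855 rpm, dir flips to −; running = −3164.2855
Stage 4 [84T→27T]: ω = 3164.2855×84/27 = 9844.4436 rpm, dir flips to +; running = +9844.4436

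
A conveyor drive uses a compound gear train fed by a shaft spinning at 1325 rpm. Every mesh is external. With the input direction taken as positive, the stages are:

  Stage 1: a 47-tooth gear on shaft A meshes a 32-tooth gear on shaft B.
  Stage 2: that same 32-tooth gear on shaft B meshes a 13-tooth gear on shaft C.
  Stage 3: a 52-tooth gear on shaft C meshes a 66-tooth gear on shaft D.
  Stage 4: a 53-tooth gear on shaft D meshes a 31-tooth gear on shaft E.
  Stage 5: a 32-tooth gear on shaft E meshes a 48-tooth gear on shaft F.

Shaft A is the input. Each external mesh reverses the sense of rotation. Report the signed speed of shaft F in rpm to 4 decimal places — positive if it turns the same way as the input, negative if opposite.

Stage 1 [47T→32T]: ω = 1325.0000×47/32 = 1946.0938 rpm, dir flips to −; running = −1946.0938
Stage 2 [32T→13T]: ω = 1946.0938×32/13 = 4790.3846 rpm, dir flips to +; running = +4790.3846
Stage 3 [52T→66T]: ω = 4790.3846×52/66 = 3774.2424 rpm, dir flips to −; running = −3774.2424
Stage 4 [53T→31T]: ω = 3774.2424×53/31 = 6452.7370 rpm, dir flips to +; running = +6452.7370
Stage 5 [32T→48T]: ω = 6452.7370×32/48 = 4301.8247 rpm, dir flips to −; running = −4301.8247

-4301.8247 rpm (opposite to input, |ω| = 4301.8247 rpm)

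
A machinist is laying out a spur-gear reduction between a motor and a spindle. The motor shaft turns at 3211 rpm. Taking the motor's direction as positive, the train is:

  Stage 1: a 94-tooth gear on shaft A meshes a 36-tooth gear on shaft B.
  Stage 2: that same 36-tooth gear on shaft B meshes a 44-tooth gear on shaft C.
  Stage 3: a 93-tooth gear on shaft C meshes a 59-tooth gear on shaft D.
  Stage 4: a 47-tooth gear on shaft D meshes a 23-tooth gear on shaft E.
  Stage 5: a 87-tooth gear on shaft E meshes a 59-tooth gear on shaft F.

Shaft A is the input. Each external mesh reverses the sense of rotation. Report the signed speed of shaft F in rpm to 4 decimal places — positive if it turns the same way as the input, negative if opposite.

Stage 1 [94T→36T]: ω = 3211.0000×94/36 = 8384.2778 rpm, dir flips to −; running = −8384.2778
Stage 2 [36T→44T]: ω = 8384.2778×36/44 = 6859.8636 rpm, dir flips to +; running = +6859.8636
Stage 3 [93T→59T]: ω = 6859.8636×93/59 = 10813.0054 rpm, dir flips to −; running = −10813.0054
Stage 4 [47T→23T]: ω = 10813.0054×47/23 = 22096.1415 rpm, dir flips to +; running = +22096.1415
Stage 5 [87T→59T]: ω = 22096.1415×87/59 = 32582.4459 rpm, dir flips to −; running = −32582.4459

-32582.4459 rpm (opposite to input, |ω| = 32582.4459 rpm)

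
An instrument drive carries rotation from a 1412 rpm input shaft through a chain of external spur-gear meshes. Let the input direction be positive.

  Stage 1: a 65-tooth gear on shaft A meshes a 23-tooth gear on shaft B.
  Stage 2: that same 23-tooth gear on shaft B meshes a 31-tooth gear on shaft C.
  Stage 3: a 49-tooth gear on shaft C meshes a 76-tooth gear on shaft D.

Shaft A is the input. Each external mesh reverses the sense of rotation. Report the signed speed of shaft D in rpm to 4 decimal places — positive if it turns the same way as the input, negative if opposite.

Stage 1 [65T→23T]: ω = 1412.0000×65/23 = 3990.4348 rpm, dir flips to −; running = −3990.4348
Stage 2 [23T→31T]: ω = 3990.4348×23/31 = 2960.6452 rpm, dir flips to +; running = +2960.6452
Stage 3 [49T→76T]: ω = 2960.6452×49/76 = 1908.8370 rpm, dir flips to −; running = −1908.8370

-1908.8370 rpm (opposite to input, |ω| = 1908.8370 rpm)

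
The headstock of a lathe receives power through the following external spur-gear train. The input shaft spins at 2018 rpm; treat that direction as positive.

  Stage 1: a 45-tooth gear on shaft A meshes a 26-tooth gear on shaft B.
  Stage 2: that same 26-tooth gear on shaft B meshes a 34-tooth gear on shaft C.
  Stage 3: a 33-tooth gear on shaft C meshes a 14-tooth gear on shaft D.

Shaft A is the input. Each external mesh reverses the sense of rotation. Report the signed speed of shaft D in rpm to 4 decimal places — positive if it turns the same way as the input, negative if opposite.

-6295.6513 rpm (opposite to input, |ω| = 6295.6513 rpm)

Stage 1 [45T→26T]: ω = 2018.0000×45/26 = 3492.6923 rpm, dir flips to −; running = −3492.6923
Stage 2 [26T→34T]: ω = 3492.6923×26/34 = 2670.8824 rpm, dir flips to +; running = +2670.8824
Stage 3 [33T→14T]: ω = 2670.8824×33/14 = 6295.6513 rpm, dir flips to −; running = −6295.6513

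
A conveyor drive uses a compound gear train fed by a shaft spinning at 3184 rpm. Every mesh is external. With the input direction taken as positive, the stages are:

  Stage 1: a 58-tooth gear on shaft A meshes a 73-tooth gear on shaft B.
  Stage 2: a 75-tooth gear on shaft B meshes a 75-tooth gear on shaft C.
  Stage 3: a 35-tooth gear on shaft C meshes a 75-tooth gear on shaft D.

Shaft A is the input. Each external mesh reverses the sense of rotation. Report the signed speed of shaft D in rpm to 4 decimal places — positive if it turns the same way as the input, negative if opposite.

-1180.5516 rpm (opposite to input, |ω| = 1180.5516 rpm)

Stage 1 [58T→73T]: ω = 3184.0000×58/73 = 2529.7534 rpm, dir flips to −; running = −2529.7534
Stage 2 [75T→75T]: ω = 2529.7534×75/75 = 2529.7534 rpm, dir flips to +; running = +2529.7534
Stage 3 [35T→75T]: ω = 2529.7534×35/75 = 1180.5516 rpm, dir flips to −; running = −1180.5516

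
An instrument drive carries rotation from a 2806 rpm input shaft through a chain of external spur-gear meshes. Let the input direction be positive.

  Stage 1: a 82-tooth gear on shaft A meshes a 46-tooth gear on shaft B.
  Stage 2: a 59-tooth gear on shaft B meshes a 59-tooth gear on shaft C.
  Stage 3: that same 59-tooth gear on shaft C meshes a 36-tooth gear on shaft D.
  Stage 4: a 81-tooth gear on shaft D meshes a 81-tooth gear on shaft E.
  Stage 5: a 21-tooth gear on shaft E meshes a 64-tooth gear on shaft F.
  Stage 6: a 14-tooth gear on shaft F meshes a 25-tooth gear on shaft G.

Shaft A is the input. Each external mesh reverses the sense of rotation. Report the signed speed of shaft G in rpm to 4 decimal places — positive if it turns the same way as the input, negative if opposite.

+1506.3315 rpm (same as input, |ω| = 1506.3315 rpm)

Stage 1 [82T→46T]: ω = 2806.0000×82/46 = 5002.0000 rpm, dir flips to −; running = −5002.0000
Stage 2 [59T→59T]: ω = 5002.0000×59/59 = 5002.0000 rpm, dir flips to +; running = +5002.0000
Stage 3 [59T→36T]: ω = 5002.0000×59/36 = 8197.7222 rpm, dir flips to −; running = −8197.7222
Stage 4 [81T→81T]: ω = 8197.7222×81/81 = 8197.7222 rpm, dir flips to +; running = +8197.7222
Stage 5 [21T→64T]: ω = 8197.7222×21/64 = 2689.8776 rpm, dir flips to −; running = −2689.8776
Stage 6 [14T→25T]: ω = 2689.8776×14/25 = 1506.3315 rpm, dir flips to +; running = +1506.3315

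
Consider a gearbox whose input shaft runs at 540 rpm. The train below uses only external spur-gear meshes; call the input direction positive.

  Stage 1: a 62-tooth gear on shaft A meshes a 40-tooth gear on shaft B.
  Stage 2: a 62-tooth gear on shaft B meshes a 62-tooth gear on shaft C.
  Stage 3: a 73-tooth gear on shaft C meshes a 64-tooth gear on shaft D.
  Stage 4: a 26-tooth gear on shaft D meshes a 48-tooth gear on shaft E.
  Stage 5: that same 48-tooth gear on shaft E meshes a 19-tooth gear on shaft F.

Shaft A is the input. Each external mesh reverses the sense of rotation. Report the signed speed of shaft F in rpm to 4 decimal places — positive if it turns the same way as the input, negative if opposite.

-1306.4359 rpm (opposite to input, |ω| = 1306.4359 rpm)

Stage 1 [62T→40T]: ω = 540.0000×62/40 = 837.0000 rpm, dir flips to −; running = −837.0000
Stage 2 [62T→62T]: ω = 837.0000×62/62 = 837.0000 rpm, dir flips to +; running = +837.0000
Stage 3 [73T→64T]: ω = 837.0000×73/64 = 954.7031 rpm, dir flips to −; running = −954.7031
Stage 4 [26T→48T]: ω = 954.7031×26/48 = 517.1309 rpm, dir flips to +; running = +517.1309
Stage 5 [48T→19T]: ω = 517.1309×48/19 = 1306.4359 rpm, dir flips to −; running = −1306.4359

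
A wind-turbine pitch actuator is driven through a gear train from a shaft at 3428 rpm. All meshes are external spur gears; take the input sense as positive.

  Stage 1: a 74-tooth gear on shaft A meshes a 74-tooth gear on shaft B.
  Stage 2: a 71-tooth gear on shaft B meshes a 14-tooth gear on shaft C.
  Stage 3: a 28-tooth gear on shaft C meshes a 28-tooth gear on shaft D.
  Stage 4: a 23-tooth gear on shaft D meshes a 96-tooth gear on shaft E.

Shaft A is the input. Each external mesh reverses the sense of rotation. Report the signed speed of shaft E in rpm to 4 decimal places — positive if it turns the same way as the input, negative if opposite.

+4165.1220 rpm (same as input, |ω| = 4165.1220 rpm)

Stage 1 [74T→74T]: ω = 3428.0000×74/74 = 3428.0000 rpm, dir flips to −; running = −3428.0000
Stage 2 [71T→14T]: ω = 3428.0000×71/14 = 17384.8571 rpm, dir flips to +; running = +17384.8571
Stage 3 [28T→28T]: ω = 17384.8571×28/28 = 17384.8571 rpm, dir flips to −; running = −17384.8571
Stage 4 [23T→96T]: ω = 17384.8571×23/96 = 4165.1220 rpm, dir flips to +; running = +4165.1220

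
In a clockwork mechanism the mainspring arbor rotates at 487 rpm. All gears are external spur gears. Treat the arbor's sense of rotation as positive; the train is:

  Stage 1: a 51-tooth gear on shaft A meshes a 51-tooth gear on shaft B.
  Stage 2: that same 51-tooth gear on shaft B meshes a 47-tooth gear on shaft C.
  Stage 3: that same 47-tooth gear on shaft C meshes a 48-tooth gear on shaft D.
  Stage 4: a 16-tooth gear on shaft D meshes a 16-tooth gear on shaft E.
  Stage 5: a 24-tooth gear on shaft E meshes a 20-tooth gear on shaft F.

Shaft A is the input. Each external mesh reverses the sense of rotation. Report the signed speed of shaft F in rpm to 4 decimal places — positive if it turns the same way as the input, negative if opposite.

-620.9250 rpm (opposite to input, |ω| = 620.9250 rpm)

Stage 1 [51T→51T]: ω = 487.0000×51/51 = 487.0000 rpm, dir flips to −; running = −487.0000
Stage 2 [51T→47T]: ω = 487.0000×51/47 = 528.4468 rpm, dir flips to +; running = +528.4468
Stage 3 [47T→48T]: ω = 528.4468×47/48 = 517.4375 rpm, dir flips to −; running = −517.4375
Stage 4 [16T→16T]: ω = 517.4375×16/16 = 517.4375 rpm, dir flips to +; running = +517.4375
Stage 5 [24T→20T]: ω = 517.4375×24/20 = 620.9250 rpm, dir flips to −; running = −620.9250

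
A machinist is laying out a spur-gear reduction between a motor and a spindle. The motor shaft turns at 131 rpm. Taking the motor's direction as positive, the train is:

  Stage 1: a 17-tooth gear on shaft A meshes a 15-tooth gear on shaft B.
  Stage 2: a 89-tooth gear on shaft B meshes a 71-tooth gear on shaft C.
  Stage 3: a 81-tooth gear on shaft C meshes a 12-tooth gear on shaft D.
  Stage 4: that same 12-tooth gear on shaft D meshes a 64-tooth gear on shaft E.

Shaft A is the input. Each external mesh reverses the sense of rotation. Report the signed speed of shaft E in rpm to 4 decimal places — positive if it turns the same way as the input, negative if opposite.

+235.5405 rpm (same as input, |ω| = 235.5405 rpm)

Stage 1 [17T→15T]: ω = 131.0000×17/15 = 148.4667 rpm, dir flips to −; running = −148.4667
Stage 2 [89T→71T]: ω = 148.4667×89/71 = 186.1061 rpm, dir flips to +; running = +186.1061
Stage 3 [81T→12T]: ω = 186.1061×81/12 = 1256.2162 rpm, dir flips to −; running = −1256.2162
Stage 4 [12T→64T]: ω = 1256.2162×12/64 = 235.5405 rpm, dir flips to +; running = +235.5405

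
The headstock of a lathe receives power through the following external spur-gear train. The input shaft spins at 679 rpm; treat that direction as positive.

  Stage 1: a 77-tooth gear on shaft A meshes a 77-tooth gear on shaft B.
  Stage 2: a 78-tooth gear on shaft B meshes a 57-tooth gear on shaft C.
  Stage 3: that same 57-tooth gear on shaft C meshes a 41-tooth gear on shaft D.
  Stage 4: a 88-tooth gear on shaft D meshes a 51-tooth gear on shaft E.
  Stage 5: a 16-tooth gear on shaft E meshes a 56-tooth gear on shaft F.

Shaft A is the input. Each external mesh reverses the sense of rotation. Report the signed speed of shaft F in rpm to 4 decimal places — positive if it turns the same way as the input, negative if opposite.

-636.8321 rpm (opposite to input, |ω| = 636.8321 rpm)

Stage 1 [77T→77T]: ω = 679.0000×77/77 = 679.0000 rpm, dir flips to −; running = −679.0000
Stage 2 [78T→57T]: ω = 679.0000×78/57 = 929.1579 rpm, dir flips to +; running = +929.1579
Stage 3 [57T→41T]: ω = 929.1579×57/41 = 1291.7561 rpm, dir flips to −; running = −1291.7561
Stage 4 [88T→51T]: ω = 1291.7561×88/51 = 2228.9125 rpm, dir flips to +; running = +2228.9125
Stage 5 [16T→56T]: ω = 2228.9125×16/56 = 636.8321 rpm, dir flips to −; running = −636.8321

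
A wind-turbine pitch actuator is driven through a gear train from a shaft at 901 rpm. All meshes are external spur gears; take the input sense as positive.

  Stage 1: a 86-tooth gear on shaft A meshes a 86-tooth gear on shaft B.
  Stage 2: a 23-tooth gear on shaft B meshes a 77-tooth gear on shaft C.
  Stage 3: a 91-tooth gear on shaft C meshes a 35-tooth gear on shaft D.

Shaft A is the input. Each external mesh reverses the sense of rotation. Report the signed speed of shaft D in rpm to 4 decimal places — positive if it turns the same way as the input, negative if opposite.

Stage 1 [86T→86T]: ω = 901.0000×86/86 = 901.0000 rpm, dir flips to −; running = −901.0000
Stage 2 [23T→77T]: ω = 901.0000×23/77 = 269.1299 rpm, dir flips to +; running = +269.1299
Stage 3 [91T→35T]: ω = 269.1299×91/35 = 699.7377 rpm, dir flips to −; running = −699.7377

-699.7377 rpm (opposite to input, |ω| = 699.7377 rpm)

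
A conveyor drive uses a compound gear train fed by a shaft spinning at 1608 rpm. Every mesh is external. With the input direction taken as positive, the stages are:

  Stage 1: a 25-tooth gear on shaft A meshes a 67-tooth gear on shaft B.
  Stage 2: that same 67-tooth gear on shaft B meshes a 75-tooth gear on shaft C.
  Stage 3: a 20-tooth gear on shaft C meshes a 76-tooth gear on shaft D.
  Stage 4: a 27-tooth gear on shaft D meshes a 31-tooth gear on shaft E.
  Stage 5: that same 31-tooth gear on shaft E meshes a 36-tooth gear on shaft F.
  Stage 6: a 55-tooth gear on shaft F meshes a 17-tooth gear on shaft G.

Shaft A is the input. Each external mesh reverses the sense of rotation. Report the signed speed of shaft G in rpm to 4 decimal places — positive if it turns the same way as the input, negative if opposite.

+342.2601 rpm (same as input, |ω| = 342.2601 rpm)

Stage 1 [25T→67T]: ω = 1608.0000×25/67 = 600.0000 rpm, dir flips to −; running = −600.0000
Stage 2 [67T→75T]: ω = 600.0000×67/75 = 536.0000 rpm, dir flips to +; running = +536.0000
Stage 3 [20T→76T]: ω = 536.0000×20/76 = 141.0526 rpm, dir flips to −; running = −141.0526
Stage 4 [27T→31T]: ω = 141.0526×27/31 = 122.8523 rpm, dir flips to +; running = +122.8523
Stage 5 [31T→36T]: ω = 122.8523×31/36 = 105.7895 rpm, dir flips to −; running = −105.7895
Stage 6 [55T→17T]: ω = 105.7895×55/17 = 342.2601 rpm, dir flips to +; running = +342.2601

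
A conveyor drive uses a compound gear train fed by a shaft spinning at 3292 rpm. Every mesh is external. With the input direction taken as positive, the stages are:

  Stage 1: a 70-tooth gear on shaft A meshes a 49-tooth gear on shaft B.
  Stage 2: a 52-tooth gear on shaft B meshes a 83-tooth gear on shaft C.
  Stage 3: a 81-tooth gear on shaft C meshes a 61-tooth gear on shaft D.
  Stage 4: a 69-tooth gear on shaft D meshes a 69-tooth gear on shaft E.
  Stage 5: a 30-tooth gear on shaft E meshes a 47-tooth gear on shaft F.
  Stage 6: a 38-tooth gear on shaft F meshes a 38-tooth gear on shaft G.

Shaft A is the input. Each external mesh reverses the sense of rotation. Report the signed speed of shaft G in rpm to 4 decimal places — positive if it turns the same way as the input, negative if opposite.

+2497.2707 rpm (same as input, |ω| = 2497.2707 rpm)

Stage 1 [70T→49T]: ω = 3292.0000×70/49 = 4702.8571 rpm, dir flips to −; running = −4702.8571
Stage 2 [52T→83T]: ω = 4702.8571×52/83 = 2946.3683 rpm, dir flips to +; running = +2946.3683
Stage 3 [81T→61T]: ω = 2946.3683×81/61 = 3912.3907 rpm, dir flips to −; running = −3912.3907
Stage 4 [69T→69T]: ω = 3912.3907×69/69 = 3912.3907 rpm, dir flips to +; running = +3912.3907
Stage 5 [30T→47T]: ω = 3912.3907×30/47 = 2497.2707 rpm, dir flips to −; running = −2497.2707
Stage 6 [38T→38T]: ω = 2497.2707×38/38 = 2497.2707 rpm, dir flips to +; running = +2497.2707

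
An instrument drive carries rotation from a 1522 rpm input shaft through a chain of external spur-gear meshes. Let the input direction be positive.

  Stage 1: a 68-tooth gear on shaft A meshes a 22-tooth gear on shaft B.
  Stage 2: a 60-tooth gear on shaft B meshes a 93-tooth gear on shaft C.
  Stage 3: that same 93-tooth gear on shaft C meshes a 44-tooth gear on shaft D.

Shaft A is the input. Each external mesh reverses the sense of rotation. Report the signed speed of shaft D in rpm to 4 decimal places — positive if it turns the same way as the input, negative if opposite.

-6415.0413 rpm (opposite to input, |ω| = 6415.0413 rpm)

Stage 1 [68T→22T]: ω = 1522.0000×68/22 = 4704.3636 rpm, dir flips to −; running = −4704.3636
Stage 2 [60T→93T]: ω = 4704.3636×60/93 = 3035.0733 rpm, dir flips to +; running = +3035.0733
Stage 3 [93T→44T]: ω = 3035.0733×93/44 = 6415.0413 rpm, dir flips to −; running = −6415.0413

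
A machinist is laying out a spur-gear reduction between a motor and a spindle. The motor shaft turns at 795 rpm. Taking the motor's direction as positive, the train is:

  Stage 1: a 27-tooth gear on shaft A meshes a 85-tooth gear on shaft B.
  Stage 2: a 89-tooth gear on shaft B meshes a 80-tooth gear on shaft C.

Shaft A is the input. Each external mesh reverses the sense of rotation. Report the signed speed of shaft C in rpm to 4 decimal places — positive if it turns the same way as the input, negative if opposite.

Stage 1 [27T→85T]: ω = 795.0000×27/85 = 252.5294 rpm, dir flips to −; running = −252.5294
Stage 2 [89T→80T]: ω = 252.5294×89/80 = 280.9390 rpm, dir flips to +; running = +280.9390

+280.9390 rpm (same as input, |ω| = 280.9390 rpm)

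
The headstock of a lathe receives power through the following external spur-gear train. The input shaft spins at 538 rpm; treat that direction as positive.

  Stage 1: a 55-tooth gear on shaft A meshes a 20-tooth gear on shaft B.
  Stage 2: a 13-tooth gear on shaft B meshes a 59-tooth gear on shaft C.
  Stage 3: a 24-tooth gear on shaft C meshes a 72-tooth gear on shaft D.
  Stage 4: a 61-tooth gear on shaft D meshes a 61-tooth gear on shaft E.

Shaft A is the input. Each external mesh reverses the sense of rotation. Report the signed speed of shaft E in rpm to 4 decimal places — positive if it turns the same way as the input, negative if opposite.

Stage 1 [55T→20T]: ω = 538.0000×55/20 = 1479.5000 rpm, dir flips to −; running = −1479.5000
Stage 2 [13T→59T]: ω = 1479.5000×13/59 = 325.9915 rpm, dir flips to +; running = +325.9915
Stage 3 [24T→72T]: ω = 325.9915×24/72 = 108.6638 rpm, dir flips to −; running = −108.6638
Stage 4 [61T→61T]: ω = 108.6638×61/61 = 108.6638 rpm, dir flips to +; running = +108.6638

+108.6638 rpm (same as input, |ω| = 108.6638 rpm)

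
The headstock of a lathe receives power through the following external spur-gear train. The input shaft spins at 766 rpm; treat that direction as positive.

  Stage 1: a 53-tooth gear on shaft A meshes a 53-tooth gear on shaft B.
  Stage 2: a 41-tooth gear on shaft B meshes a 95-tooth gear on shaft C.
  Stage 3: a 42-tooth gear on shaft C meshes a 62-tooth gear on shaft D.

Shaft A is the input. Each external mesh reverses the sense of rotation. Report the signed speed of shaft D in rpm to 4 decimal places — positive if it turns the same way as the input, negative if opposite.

-223.9477 rpm (opposite to input, |ω| = 223.9477 rpm)

Stage 1 [53T→53T]: ω = 766.0000×53/53 = 766.0000 rpm, dir flips to −; running = −766.0000
Stage 2 [41T→95T]: ω = 766.0000×41/95 = 330.5895 rpm, dir flips to +; running = +330.5895
Stage 3 [42T→62T]: ω = 330.5895×42/62 = 223.9477 rpm, dir flips to −; running = −223.9477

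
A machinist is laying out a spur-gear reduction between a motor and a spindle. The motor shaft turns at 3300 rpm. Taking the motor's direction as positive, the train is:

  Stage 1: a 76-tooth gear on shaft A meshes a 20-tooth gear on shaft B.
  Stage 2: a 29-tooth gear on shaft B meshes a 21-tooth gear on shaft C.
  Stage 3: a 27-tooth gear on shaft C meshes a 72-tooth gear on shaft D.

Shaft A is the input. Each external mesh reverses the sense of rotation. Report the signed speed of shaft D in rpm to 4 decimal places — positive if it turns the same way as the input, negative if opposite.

Stage 1 [76T→20T]: ω = 3300.0000×76/20 = 12540.0000 rpm, dir flips to −; running = −12540.0000
Stage 2 [29T→21T]: ω = 12540.0000×29/21 = 17317.1429 rpm, dir flips to +; running = +17317.1429
Stage 3 [27T→72T]: ω = 17317.1429×27/72 = 6493.9286 rpm, dir flips to −; running = −6493.9286

-6493.9286 rpm (opposite to input, |ω| = 6493.9286 rpm)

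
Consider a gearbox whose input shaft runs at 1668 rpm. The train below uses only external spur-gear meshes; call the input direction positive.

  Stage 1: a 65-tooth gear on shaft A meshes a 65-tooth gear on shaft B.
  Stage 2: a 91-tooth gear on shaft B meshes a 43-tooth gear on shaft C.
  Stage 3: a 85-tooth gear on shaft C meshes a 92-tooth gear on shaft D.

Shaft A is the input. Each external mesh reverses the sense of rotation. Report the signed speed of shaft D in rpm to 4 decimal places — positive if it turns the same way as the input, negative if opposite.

-3261.3701 rpm (opposite to input, |ω| = 3261.3701 rpm)

Stage 1 [65T→65T]: ω = 1668.0000×65/65 = 1668.0000 rpm, dir flips to −; running = −1668.0000
Stage 2 [91T→43T]: ω = 1668.0000×91/43 = 3529.9535 rpm, dir flips to +; running = +3529.9535
Stage 3 [85T→92T]: ω = 3529.9535×85/92 = 3261.3701 rpm, dir flips to −; running = −3261.3701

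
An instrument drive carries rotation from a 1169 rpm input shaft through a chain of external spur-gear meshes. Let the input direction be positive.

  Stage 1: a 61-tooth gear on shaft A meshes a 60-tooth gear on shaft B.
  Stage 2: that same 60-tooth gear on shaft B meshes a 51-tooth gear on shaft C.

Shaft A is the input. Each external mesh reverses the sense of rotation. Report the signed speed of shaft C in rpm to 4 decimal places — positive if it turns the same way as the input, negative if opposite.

+1398.2157 rpm (same as input, |ω| = 1398.2157 rpm)

Stage 1 [61T→60T]: ω = 1169.0000×61/60 = 1188.4833 rpm, dir flips to −; running = −1188.4833
Stage 2 [60T→51T]: ω = 1188.4833×60/51 = 1398.2157 rpm, dir flips to +; running = +1398.2157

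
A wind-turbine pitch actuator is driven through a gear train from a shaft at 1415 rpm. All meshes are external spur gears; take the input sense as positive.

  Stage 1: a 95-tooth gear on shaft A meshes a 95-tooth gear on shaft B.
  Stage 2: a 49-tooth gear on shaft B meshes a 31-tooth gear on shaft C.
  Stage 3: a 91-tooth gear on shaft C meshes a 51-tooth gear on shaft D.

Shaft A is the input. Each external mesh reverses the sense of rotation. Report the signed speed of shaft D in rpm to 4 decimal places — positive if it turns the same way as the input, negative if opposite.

Stage 1 [95T→95T]: ω = 1415.0000×95/95 = 1415.0000 rpm, dir flips to −; running = −1415.0000
Stage 2 [49T→31T]: ω = 1415.0000×49/31 = 2236.6129 rpm, dir flips to +; running = +2236.6129
Stage 3 [91T→51T]: ω = 2236.6129×91/51 = 3990.8191 rpm, dir flips to −; running = −3990.8191

-3990.8191 rpm (opposite to input, |ω| = 3990.8191 rpm)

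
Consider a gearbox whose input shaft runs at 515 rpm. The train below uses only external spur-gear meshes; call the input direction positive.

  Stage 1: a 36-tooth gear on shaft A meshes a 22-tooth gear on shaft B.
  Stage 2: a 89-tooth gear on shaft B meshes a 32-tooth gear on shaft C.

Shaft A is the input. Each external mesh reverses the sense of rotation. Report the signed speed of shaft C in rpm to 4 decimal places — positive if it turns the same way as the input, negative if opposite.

+2343.8352 rpm (same as input, |ω| = 2343.8352 rpm)

Stage 1 [36T→22T]: ω = 515.0000×36/22 = 842.7273 rpm, dir flips to −; running = −842.7273
Stage 2 [89T→32T]: ω = 842.7273×89/32 = 2343.8352 rpm, dir flips to +; running = +2343.8352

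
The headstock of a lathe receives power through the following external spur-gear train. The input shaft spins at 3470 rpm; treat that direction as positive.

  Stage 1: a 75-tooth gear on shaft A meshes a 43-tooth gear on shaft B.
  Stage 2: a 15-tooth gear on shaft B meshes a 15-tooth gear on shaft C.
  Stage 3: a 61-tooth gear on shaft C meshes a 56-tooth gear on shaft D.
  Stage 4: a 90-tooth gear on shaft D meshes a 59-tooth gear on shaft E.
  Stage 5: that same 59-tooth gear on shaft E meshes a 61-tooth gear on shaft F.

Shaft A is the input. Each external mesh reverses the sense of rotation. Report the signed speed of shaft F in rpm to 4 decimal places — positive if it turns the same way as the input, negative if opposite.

Stage 1 [75T→43T]: ω = 3470.0000×75/43 = 6052.3256 rpm, dir flips to −; running = −6052.3256
Stage 2 [15T→15T]: ω = 6052.3256×15/15 = 6052.3256 rpm, dir flips to +; running = +6052.3256
Stage 3 [61T→56T]: ω = 6052.3256×61/56 = 6592.7118 rpm, dir flips to −; running = −6592.7118
Stage 4 [90T→59T]: ω = 6592.7118×90/59 = 10056.6790 rpm, dir flips to +; running = +10056.6790
Stage 5 [59T→61T]: ω = 10056.6790×59/61 = 9726.9518 rpm, dir flips to −; running = −9726.9518

-9726.9518 rpm (opposite to input, |ω| = 9726.9518 rpm)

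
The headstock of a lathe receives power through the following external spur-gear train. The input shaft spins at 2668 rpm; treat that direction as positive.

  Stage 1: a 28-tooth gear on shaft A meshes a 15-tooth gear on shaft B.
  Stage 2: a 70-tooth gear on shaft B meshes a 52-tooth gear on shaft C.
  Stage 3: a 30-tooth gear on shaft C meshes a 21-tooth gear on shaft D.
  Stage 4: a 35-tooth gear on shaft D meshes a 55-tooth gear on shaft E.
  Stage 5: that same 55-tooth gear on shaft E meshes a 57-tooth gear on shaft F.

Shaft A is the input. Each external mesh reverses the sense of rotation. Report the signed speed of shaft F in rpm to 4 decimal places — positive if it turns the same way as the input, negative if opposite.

-5880.8817 rpm (opposite to input, |ω| = 5880.8817 rpm)

Stage 1 [28T→15T]: ω = 2668.0000×28/15 = 4980.2667 rpm, dir flips to −; running = −4980.2667
Stage 2 [70T→52T]: ω = 4980.2667×70/52 = 6704.2051 rpm, dir flips to +; running = +6704.2051
Stage 3 [30T→21T]: ω = 6704.2051×30/21 = 9577.4359 rpm, dir flips to −; running = −9577.4359
Stage 4 [35T→55T]: ω = 9577.4359×35/55 = 6094.7319 rpm, dir flips to +; running = +6094.7319
Stage 5 [55T→57T]: ω = 6094.7319×55/57 = 5880.8817 rpm, dir flips to −; running = −5880.8817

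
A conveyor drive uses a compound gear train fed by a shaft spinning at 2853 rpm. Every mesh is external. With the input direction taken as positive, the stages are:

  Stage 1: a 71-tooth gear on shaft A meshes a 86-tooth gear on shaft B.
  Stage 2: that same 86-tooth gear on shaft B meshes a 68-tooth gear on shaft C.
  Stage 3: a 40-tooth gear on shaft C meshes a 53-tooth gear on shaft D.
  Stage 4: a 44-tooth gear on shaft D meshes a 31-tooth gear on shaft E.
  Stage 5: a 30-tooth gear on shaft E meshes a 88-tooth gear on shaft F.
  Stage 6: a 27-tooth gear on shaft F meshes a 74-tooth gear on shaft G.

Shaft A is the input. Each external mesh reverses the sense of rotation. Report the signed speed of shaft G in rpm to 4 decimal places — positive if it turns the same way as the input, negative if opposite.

+396.9145 rpm (same as input, |ω| = 396.9145 rpm)

Stage 1 [71T→86T]: ω = 2853.0000×71/86 = 2355.3837 rpm, dir flips to −; running = −2355.3837
Stage 2 [86T→68T]: ω = 2355.3837×86/68 = 2978.8676 rpm, dir flips to +; running = +2978.8676
Stage 3 [40T→53T]: ω = 2978.8676×40/53 = 2248.2020 rpm, dir flips to −; running = −2248.2020
Stage 4 [44T→31T]: ω = 2248.2020×44/31 = 3190.9964 rpm, dir flips to +; running = +3190.9964
Stage 5 [30T→88T]: ω = 3190.9964×30/88 = 1087.8397 rpm, dir flips to −; running = −1087.8397
Stage 6 [27T→74T]: ω = 1087.8397×27/74 = 396.9145 rpm, dir flips to +; running = +396.9145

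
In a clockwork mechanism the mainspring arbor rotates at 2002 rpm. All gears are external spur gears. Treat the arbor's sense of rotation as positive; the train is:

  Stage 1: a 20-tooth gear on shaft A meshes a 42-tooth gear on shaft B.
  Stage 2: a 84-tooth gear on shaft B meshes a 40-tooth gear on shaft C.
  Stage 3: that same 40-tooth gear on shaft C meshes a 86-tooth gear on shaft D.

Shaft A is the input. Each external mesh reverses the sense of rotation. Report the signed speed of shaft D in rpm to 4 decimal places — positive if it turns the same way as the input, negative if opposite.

-931.1628 rpm (opposite to input, |ω| = 931.1628 rpm)

Stage 1 [20T→42T]: ω = 2002.0000×20/42 = 953.3333 rpm, dir flips to −; running = −953.3333
Stage 2 [84T→40T]: ω = 953.3333×84/40 = 2002.0000 rpm, dir flips to +; running = +2002.0000
Stage 3 [40T→86T]: ω = 2002.0000×40/86 = 931.1628 rpm, dir flips to −; running = −931.1628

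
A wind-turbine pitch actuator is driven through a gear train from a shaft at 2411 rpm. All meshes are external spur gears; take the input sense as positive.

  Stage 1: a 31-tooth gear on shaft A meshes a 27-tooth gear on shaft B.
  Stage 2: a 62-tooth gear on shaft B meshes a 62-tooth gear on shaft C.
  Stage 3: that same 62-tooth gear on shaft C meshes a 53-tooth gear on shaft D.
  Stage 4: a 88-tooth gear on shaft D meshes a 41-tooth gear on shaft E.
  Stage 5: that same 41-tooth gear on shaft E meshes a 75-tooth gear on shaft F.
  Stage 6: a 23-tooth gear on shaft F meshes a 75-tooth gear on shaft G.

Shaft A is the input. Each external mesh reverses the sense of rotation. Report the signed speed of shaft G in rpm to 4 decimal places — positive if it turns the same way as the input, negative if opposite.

Stage 1 [31T→27T]: ω = 2411.0000×31/27 = 2768.1852 rpm, dir flips to −; running = −2768.1852
Stage 2 [62T→62T]: ω = 2768.1852×62/62 = 2768.1852 rpm, dir flips to +; running = +2768.1852
Stage 3 [62T→53T]: ω = 2768.1852×62/53 = 3238.2544 rpm, dir flips to −; running = −3238.2544
Stage 4 [88T→41T]: ω = 3238.2544×88/41 = 6950.3996 rpm, dir flips to +; running = +6950.3996
Stage 5 [41T→75T]: ω = 6950.3996×41/75 = 3799.5518 rpm, dir flips to −; running = −3799.5518
Stage 6 [23T→75T]: ω = 3799.5518×23/75 = 1165.1959 rpm, dir flips to +; running = +1165.1959

+1165.1959 rpm (same as input, |ω| = 1165.1959 rpm)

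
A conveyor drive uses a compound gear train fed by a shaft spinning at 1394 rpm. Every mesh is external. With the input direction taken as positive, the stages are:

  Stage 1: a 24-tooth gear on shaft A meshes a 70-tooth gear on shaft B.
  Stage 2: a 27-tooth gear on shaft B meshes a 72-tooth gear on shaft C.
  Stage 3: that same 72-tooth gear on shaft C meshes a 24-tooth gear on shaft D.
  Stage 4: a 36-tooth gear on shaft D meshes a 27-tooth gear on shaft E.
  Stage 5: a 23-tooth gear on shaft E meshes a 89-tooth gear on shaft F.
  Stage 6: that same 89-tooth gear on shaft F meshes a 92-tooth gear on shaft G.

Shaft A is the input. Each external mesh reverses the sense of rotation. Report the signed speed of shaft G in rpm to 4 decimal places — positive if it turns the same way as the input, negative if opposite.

Stage 1 [24T→70T]: ω = 1394.0000×24/70 = 477.9429 rpm, dir flips to −; running = −477.9429
Stage 2 [27T→72T]: ω = 477.9429×27/72 = 179.2286 rpm, dir flips to +; running = +179.2286
Stage 3 [72T→24T]: ω = 179.2286×72/24 = 537.6857 rpm, dir flips to −; running = −537.6857
Stage 4 [36T→27T]: ω = 537.6857×36/27 = 716.9143 rpm, dir flips to +; running = +716.9143
Stage 5 [23T→89T]: ω = 716.9143×23/89 = 185.2700 rpm, dir flips to −; running = −185.2700
Stage 6 [89T→92T]: ω = 185.2700×89/92 = 179.2286 rpm, dir flips to +; running = +179.2286

+179.2286 rpm (same as input, |ω| = 179.2286 rpm)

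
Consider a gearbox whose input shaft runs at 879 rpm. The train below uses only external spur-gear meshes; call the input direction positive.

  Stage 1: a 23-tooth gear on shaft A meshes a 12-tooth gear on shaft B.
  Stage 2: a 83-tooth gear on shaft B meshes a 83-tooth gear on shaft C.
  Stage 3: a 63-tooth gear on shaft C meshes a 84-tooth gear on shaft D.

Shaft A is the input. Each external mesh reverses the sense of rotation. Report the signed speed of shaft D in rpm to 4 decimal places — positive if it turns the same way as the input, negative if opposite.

-1263.5625 rpm (opposite to input, |ω| = 1263.5625 rpm)

Stage 1 [23T→12T]: ω = 879.0000×23/12 = 1684.7500 rpm, dir flips to −; running = −1684.7500
Stage 2 [83T→83T]: ω = 1684.7500×83/83 = 1684.7500 rpm, dir flips to +; running = +1684.7500
Stage 3 [63T→84T]: ω = 1684.7500×63/84 = 1263.5625 rpm, dir flips to −; running = −1263.5625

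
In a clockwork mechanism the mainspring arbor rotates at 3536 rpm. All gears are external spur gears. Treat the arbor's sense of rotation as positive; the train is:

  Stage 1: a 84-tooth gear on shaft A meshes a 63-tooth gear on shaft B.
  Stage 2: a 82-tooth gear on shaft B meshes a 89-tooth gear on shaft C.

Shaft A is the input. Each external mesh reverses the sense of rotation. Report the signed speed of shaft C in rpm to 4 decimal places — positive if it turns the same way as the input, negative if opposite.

+4343.8502 rpm (same as input, |ω| = 4343.8502 rpm)

Stage 1 [84T→63T]: ω = 3536.0000×84/63 = 4714.6667 rpm, dir flips to −; running = −4714.6667
Stage 2 [82T→89T]: ω = 4714.6667×82/89 = 4343.8502 rpm, dir flips to +; running = +4343.8502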